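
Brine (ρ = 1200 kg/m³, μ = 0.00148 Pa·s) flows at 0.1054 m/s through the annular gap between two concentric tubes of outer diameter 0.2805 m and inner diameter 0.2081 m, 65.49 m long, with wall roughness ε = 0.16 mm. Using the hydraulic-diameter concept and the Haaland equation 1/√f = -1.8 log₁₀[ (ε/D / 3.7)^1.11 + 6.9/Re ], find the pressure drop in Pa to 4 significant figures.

ΔP ≈ 227.4 Pa

Hydraulic diameter D_h = 4A/P = D_o - D_i = 0.2805 - 0.2081 = 0.0724 m.
Re = ρVD_h/μ = 1200·0.1054·0.0724/0.00148 = 6187.
ε/D_h = 0.00016/0.0724 = 0.00221; Haaland gives 1/√f = -1.8 log₁₀[0.000264+0.00112] = 5.149, so f = 0.03772.
ΔP = f(L/D_h)(ρV²/2) = 0.03772·65.49/0.0724·6.665 = 227.4 Pa.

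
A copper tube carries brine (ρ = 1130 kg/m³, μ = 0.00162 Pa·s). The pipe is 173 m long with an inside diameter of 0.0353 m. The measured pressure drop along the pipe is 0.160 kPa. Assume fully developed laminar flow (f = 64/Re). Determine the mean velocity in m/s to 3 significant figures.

V ≈ 0.0222 m/s

For laminar flow, f = 64/Re with Re = ρVD/μ, so Darcy-Weisbach reduces to ΔP = 32μLV/D². Solving for V: V = ΔP·D²/(32μL) = 160·(0.0353)²/(32·0.00162·173) = 0.02223 m/s.
Check: Re = ρVD/μ = 1130·0.02223·0.0353/0.00162 = 547.4 < 2300, so the laminar assumption holds.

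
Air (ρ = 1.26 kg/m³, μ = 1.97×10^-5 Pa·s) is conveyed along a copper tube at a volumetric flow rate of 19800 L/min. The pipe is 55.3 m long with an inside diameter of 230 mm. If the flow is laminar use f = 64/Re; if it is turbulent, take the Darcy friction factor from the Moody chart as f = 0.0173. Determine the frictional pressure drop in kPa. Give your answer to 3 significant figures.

Q = 19800 L/min = 19800/60000 = 0.33 m³/s.
Cross-sectional area A = πD²/4 = π(0.23)²/4 = 0.04155 m²; mean velocity V = Q/A = 0.33/0.04155 = 7.943 m/s.
Reynolds number Re = ρVD/μ = 1.26 · 7.943 · 0.23 / 1.97e-05 = 1.168e+05.
Re > 4000 → turbulent; use the Moody-chart value f = 0.0173.
Darcy-Weisbach: ΔP = f(L/D)(ρV²/2) = 0.0173·(55.3/0.23)·(1.26·7.943²/2) = 0.0173·240.4·39.74 = 165.3 Pa.
ΔP = 165.3 Pa = 0.165 kPa.

ΔP ≈ 0.165 kPa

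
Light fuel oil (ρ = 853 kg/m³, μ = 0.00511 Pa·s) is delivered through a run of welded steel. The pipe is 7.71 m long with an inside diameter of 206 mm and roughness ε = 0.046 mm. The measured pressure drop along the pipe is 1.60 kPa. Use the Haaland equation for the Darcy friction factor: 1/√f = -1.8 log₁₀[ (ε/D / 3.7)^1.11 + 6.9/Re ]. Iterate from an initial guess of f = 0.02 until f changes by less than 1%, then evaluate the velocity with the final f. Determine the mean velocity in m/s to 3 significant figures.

Rearranging Darcy-Weisbach: V = √(2·ΔP·D/(f·L·ρ)). With ε/D = 4.6e-05/0.206 = 0.000223, iterate starting from f = 0.02:
  f = 0.02 → V = √(2·1600·0.206/(0.02·7.71·853)) = 2.239 m/s; Re = ρVD/μ = 7.698e+04; f → 0.01971
  f = 0.01971 → V = 2.255 m/s; Re = 7.755e+04; f → 0.01968
Converged (Δf/f < 1%). With the final f = 0.01968: V = √(2·1600·0.206/(0.01968·7.71·853)) = 2.257 m/s.

V ≈ 2.26 m/s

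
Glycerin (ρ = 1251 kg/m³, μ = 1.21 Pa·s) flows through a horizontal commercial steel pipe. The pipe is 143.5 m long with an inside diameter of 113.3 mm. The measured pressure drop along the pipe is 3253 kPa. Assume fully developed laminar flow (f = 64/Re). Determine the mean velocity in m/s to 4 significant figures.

V ≈ 7.515 m/s

For laminar flow, f = 64/Re with Re = ρVD/μ, so Darcy-Weisbach reduces to ΔP = 32μLV/D². Solving for V: V = ΔP·D²/(32μL) = 3.253e+06·(0.1133)²/(32·1.21·143.5) = 7.515 m/s.
Check: Re = ρVD/μ = 1251·7.515·0.1133/1.21 = 880.4 < 2300, so the laminar assumption holds.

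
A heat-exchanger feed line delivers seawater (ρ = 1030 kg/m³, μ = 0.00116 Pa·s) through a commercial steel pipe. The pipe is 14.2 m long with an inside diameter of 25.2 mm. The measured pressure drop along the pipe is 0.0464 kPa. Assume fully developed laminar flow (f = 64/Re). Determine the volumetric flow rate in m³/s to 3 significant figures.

For laminar flow, f = 64/Re with Re = ρVD/μ, so Darcy-Weisbach reduces to ΔP = 32μLV/D². Solving for V: V = ΔP·D²/(32μL) = 46.4·(0.0252)²/(32·0.00116·14.2) = 0.0559 m/s.
Check: Re = ρVD/μ = 1030·0.0559·0.0252/0.00116 = 1251 < 2300, so the laminar assumption holds.
Q = V·A = 0.0559·(π/4·0.0252²) = 2.788e-05 m³/s = 2.79×10^-5 m³/s.

Q ≈ 2.79×10^-5 m³/s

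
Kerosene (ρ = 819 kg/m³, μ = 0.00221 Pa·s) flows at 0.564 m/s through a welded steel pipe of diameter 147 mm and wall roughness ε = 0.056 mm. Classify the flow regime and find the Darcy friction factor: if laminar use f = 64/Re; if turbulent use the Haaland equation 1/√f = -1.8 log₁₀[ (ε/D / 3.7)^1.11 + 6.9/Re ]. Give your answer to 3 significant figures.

f ≈ 0.0241

Re = ρVD/μ = 819·0.564·0.147/0.00221 = 3.072e+04.
Re > 4000 → turbulent. ε/D = 5.6e-05/0.147 = 0.000381; Haaland: 1/√f = -1.8 log₁₀[3.75e-05 + 0.000225] = 6.447, so f = 0.02406.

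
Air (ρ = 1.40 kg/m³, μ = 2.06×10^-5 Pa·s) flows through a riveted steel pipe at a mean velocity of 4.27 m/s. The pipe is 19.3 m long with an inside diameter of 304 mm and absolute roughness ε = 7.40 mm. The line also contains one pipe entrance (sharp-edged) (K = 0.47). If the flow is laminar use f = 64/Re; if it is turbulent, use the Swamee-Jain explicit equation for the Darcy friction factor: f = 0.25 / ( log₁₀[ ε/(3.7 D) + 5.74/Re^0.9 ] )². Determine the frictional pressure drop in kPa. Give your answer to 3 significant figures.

ΔP ≈ 0.0491 kPa

Reynolds number Re = ρVD/μ = 1.4 · 4.27 · 0.304 / 2.06e-05 = 8.822e+04.
Re > 4000 → turbulent. Relative roughness ε/D = 0.0074/0.304 = 0.0243. Swamee-Jain: f = 0.25/(log₁₀[0.0243/3.7 + 5.74/8.822e+04^0.9])² = 0.25/(log₁₀[0.00658 + 0.000203])² = 0.25/(-2.169)² = 0.05316.
Total minor-loss coefficient ΣK = 1·0.47 = 0.47.
ΔP = [f·L/D + ΣK]·(ρV²/2) = [0.05316·19.3/0.304 + 0.47]·(1.4·4.27²/2) = [3.375 + 0.47]·12.76 = 49.07 Pa.
ΔP = 49.07 Pa = 0.0491 kPa.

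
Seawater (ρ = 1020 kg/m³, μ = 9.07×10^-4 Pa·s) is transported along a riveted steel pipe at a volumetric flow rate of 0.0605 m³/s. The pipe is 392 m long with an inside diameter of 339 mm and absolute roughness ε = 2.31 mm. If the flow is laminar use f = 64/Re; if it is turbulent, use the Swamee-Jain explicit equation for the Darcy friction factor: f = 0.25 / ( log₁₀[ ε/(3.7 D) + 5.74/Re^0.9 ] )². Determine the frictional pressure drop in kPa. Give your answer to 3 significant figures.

ΔP ≈ 8.97 kPa

Cross-sectional area A = πD²/4 = π(0.339)²/4 = 0.09026 m²; mean velocity V = Q/A = 0.0605/0.09026 = 0.6703 m/s.
Reynolds number Re = ρVD/μ = 1020 · 0.6703 · 0.339 / 0.000907 = 2.555e+05.
Re > 4000 → turbulent. Relative roughness ε/D = 0.00231/0.339 = 0.00681. Swamee-Jain: f = 0.25/(log₁₀[0.00681/3.7 + 5.74/2.555e+05^0.9])² = 0.25/(log₁₀[0.00184 + 7.8e-05])² = 0.25/(-2.717)² = 0.03387.
Darcy-Weisbach: ΔP = f(L/D)(ρV²/2) = 0.03387·(392/0.339)·(1020·0.6703²/2) = 0.03387·1156·229.1 = 8975 Pa.
ΔP = 8975 Pa = 8.97 kPa.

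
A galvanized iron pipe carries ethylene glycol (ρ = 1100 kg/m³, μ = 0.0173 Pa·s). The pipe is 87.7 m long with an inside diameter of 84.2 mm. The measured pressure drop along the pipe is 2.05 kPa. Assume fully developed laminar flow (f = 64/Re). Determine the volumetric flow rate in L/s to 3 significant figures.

Q ≈ 1.67 L/s

For laminar flow, f = 64/Re with Re = ρVD/μ, so Darcy-Weisbach reduces to ΔP = 32μLV/D². Solving for V: V = ΔP·D²/(32μL) = 2050·(0.0842)²/(32·0.0173·87.7) = 0.2994 m/s.
Check: Re = ρVD/μ = 1100·0.2994·0.0842/0.0173 = 1603 < 2300, so the laminar assumption holds.
Q = V·A = 0.2994·(π/4·0.0842²) = 0.001667 m³/s = 1.67 L/s.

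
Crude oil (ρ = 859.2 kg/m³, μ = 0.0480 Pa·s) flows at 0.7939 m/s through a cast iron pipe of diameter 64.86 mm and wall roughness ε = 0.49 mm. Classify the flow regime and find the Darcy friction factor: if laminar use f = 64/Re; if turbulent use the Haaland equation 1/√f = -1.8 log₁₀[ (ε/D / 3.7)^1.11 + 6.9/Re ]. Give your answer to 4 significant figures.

f ≈ 0.06944

Re = ρVD/μ = 859.2·0.7939·0.06486/0.048 = 921.7.
Re < 2300 → laminar, so f = 64/Re = 0.06944 (roughness is irrelevant in laminar flow).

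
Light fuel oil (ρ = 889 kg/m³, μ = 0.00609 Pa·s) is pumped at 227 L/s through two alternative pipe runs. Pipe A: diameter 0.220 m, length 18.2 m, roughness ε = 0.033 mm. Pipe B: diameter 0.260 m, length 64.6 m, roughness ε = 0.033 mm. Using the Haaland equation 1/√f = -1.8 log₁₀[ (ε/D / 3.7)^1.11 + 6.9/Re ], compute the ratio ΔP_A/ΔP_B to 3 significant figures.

Pipe A: V = Q/A = 0.227/0.03801 = 5.972 m/s; Re = 1.918e+05; ε/D = 0.00015; Haaland → f = 0.01664; ΔP_A = f(L/D)(ρV²/2) = 2.182e+04 Pa.
Pipe B: V = Q/A = 0.227/0.05309 = 4.276 m/s; Re = 1.623e+05; ε/D = 0.000127; Haaland → f = 0.01692; ΔP_B = f(L/D)(ρV²/2) = 3.416e+04 Pa.
ΔP_A/ΔP_B = 2.182e+04/3.416e+04 = 0.639.

ΔP_A/ΔP_B ≈ 0.639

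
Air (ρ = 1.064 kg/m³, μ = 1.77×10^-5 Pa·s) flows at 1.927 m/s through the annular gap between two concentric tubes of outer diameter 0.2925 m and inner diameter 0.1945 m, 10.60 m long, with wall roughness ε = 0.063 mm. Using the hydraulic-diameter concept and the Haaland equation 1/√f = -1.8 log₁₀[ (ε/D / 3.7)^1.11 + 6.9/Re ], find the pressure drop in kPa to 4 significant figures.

Hydraulic diameter D_h = 4A/P = D_o - D_i = 0.2925 - 0.1945 = 0.098 m.
Re = ρVD_h/μ = 1.064·1.927·0.098/1.77e-05 = 1.135e+04.
ε/D_h = 6.3e-05/0.098 = 0.000643; Haaland gives 1/√f = -1.8 log₁₀[6.7e-05+0.000608] = 5.707, so f = 0.0307.
ΔP = f(L/D_h)(ρV²/2) = 0.0307·10.6/0.098·1.975 = 6.56 Pa.
ΔP = 0.006560 kPa.

ΔP ≈ 0.006560 kPa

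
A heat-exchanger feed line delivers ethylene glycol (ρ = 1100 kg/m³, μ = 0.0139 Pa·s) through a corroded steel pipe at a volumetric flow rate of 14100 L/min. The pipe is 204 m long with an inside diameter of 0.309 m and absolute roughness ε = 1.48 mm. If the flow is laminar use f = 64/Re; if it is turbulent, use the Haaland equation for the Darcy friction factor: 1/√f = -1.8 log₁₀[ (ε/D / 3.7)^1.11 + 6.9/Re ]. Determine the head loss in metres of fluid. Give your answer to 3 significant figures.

Q = 14100 L/min = 14100/60000 = 0.235 m³/s.
Cross-sectional area A = πD²/4 = π(0.309)²/4 = 0.07499 m²; mean velocity V = Q/A = 0.235/0.07499 = 3.134 m/s.
Reynolds number Re = ρVD/μ = 1100 · 3.134 · 0.309 / 0.0139 = 7.663e+04.
Re > 4000 → turbulent. Relative roughness ε/D = 0.00148/0.309 = 0.00479. Haaland: 1/√f = -1.8 log₁₀[(0.00479/3.7)^1.11 + 6.9/7.663e+04] = -1.8 log₁₀[0.000623 + 9e-05] = 5.664, so f = 0.03117.
Darcy-Weisbach: ΔP = f(L/D)(ρV²/2) = 0.03117·(204/0.309)·(1100·3.134²/2) = 0.03117·660.2·5401 = 1.111e+05 Pa.
Head loss h_f = ΔP/(ρg) = 1.111e+05/(1100·9.81) = 10.3 m.

h_f ≈ 10.3 m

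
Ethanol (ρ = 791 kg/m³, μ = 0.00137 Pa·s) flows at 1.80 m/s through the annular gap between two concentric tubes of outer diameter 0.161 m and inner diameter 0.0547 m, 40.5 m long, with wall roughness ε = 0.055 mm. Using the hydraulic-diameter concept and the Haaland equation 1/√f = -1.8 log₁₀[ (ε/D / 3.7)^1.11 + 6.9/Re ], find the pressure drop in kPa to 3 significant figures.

ΔP ≈ 9.71 kPa

Hydraulic diameter D_h = 4A/P = D_o - D_i = 0.161 - 0.0547 = 0.1063 m.
Re = ρVD_h/μ = 791·1.8·0.1063/0.00137 = 1.105e+05.
ε/D_h = 5.5e-05/0.1063 = 0.000517; Haaland gives 1/√f = -1.8 log₁₀[5.27e-05+6.25e-05] = 7.09, so f = 0.01989.
ΔP = f(L/D_h)(ρV²/2) = 0.01989·40.5/0.1063·1281 = 9713 Pa.
ΔP = 9.71 kPa.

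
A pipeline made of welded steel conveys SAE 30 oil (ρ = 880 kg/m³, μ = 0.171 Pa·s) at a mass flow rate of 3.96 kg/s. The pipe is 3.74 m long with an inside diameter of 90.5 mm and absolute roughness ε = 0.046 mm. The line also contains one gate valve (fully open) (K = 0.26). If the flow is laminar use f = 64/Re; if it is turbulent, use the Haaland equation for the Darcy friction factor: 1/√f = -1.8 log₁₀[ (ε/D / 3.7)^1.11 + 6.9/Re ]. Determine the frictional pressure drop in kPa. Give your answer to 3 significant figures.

ΔP ≈ 1.80 kPa

A = πD²/4 = π(0.0905)²/4 = 0.006433 m²; mean velocity V = ṁ/(ρA) = 3.96/(880 · 0.006433) = 0.6996 m/s.
Reynolds number Re = ρVD/μ = 880 · 0.6996 · 0.0905 / 0.171 = 325.8.
Re < 2300 → laminar flow, so f = 64/Re = 64/325.8 = 0.1964 (the turbulent correlation is not needed).
Total minor-loss coefficient ΣK = 1·0.26 = 0.26.
ΔP = [f·L/D + ΣK]·(ρV²/2) = [0.1964·3.74/0.0905 + 0.26]·(880·0.6996²/2) = [8.118 + 0.26]·215.3 = 1804 Pa.
ΔP = 1804 Pa = 1.80 kPa.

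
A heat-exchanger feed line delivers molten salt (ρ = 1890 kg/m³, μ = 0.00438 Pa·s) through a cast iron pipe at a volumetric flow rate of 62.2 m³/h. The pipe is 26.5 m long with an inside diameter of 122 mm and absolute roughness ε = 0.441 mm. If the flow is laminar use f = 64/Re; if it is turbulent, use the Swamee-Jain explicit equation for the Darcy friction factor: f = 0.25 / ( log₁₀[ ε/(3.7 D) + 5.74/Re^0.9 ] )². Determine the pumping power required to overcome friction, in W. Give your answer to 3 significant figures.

P ≈ 227 W

Q = 62.2 m³/h = 62.2/3600 = 0.01728 m³/s.
Cross-sectional area A = πD²/4 = π(0.122)²/4 = 0.01169 m²; mean velocity V = Q/A = 0.01728/0.01169 = 1.478 m/s.
Reynolds number Re = ρVD/μ = 1890 · 1.478 · 0.122 / 0.00438 = 7.781e+04.
Re > 4000 → turbulent. Relative roughness ε/D = 0.000441/0.122 = 0.00361. Swamee-Jain: f = 0.25/(log₁₀[0.00361/3.7 + 5.74/7.781e+04^0.9])² = 0.25/(log₁₀[0.000977 + 0.000228])² = 0.25/(-2.919)² = 0.02934.
Darcy-Weisbach: ΔP = f(L/D)(ρV²/2) = 0.02934·(26.5/0.122)·(1890·1.478²/2) = 0.02934·217.2·2064 = 1.315e+04 Pa.
Pumping power P = QΔP = 0.01728·1.315e+04 = 227.3 W = 227 W.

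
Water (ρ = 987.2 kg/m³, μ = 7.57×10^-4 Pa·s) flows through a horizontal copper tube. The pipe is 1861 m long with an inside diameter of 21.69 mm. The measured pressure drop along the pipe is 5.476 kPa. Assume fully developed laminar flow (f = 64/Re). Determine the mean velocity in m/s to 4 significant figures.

V ≈ 0.05715 m/s

For laminar flow, f = 64/Re with Re = ρVD/μ, so Darcy-Weisbach reduces to ΔP = 32μLV/D². Solving for V: V = ΔP·D²/(32μL) = 5476·(0.02169)²/(32·0.000757·1861) = 0.05715 m/s.
Check: Re = ρVD/μ = 987.2·0.05715·0.02169/0.000757 = 1616 < 2300, so the laminar assumption holds.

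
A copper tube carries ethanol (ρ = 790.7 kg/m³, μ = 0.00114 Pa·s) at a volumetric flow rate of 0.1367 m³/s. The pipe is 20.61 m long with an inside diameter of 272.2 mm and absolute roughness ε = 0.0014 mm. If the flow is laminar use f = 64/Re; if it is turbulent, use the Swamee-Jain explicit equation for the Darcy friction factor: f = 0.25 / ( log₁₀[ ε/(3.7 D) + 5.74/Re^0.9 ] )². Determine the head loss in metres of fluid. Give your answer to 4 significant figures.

h_f ≈ 0.2865 m

Cross-sectional area A = πD²/4 = π(0.2722)²/4 = 0.05819 m²; mean velocity V = Q/A = 0.1367/0.05819 = 2.349 m/s.
Reynolds number Re = ρVD/μ = 790.7 · 2.349 · 0.2722 / 0.00114 = 4.435e+05.
Re > 4000 → turbulent. Relative roughness ε/D = 1.4e-06/0.2722 = 5.14e-06. Swamee-Jain: f = 0.25/(log₁₀[5.14e-06/3.7 + 5.74/4.435e+05^0.9])² = 0.25/(log₁₀[1.39e-06 + 4.75e-05])² = 0.25/(-4.311)² = 0.01345.
Darcy-Weisbach: ΔP = f(L/D)(ρV²/2) = 0.01345·(20.61/0.2722)·(790.7·2.349²/2) = 0.01345·75.72·2182 = 2222 Pa.
Head loss h_f = ΔP/(ρg) = 2222/(790.7·9.81) = 0.2865 m.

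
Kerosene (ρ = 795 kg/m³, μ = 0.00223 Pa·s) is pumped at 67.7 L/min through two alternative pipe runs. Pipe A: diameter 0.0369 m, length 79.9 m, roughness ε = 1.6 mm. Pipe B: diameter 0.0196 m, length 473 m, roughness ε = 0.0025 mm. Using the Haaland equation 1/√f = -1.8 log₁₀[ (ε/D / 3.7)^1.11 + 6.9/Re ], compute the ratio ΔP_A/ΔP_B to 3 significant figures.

ΔP_A/ΔP_B ≈ 0.0202

Pipe A: V = Q/A = 0.001128/0.001069 = 1.055 m/s; Re = 1.388e+04; ε/D = 0.0434; Haaland → f = 0.06903; ΔP_A = f(L/D)(ρV²/2) = 6.614e+04 Pa.
Pipe B: V = Q/A = 0.001128/0.0003017 = 3.74 m/s; Re = 2.613e+04; ε/D = 0.000128; Haaland → f = 0.02435; ΔP_B = f(L/D)(ρV²/2) = 3.266e+06 Pa.
ΔP_A/ΔP_B = 6.614e+04/3.266e+06 = 0.0202.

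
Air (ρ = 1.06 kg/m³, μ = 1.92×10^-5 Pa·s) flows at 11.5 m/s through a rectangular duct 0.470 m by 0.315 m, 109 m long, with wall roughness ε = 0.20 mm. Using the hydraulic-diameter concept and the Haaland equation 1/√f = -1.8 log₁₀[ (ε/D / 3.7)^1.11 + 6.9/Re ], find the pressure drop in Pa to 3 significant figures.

Hydraulic diameter D_h = 4A/P = 4·(0.47·0.315)/(2·(0.47+0.315)) = 0.5922/1.57 = 0.3772 m.
Re = ρVD_h/μ = 1.06·11.5·0.3772/1.92e-05 = 2.395e+05.
ε/D_h = 0.0002/0.3772 = 0.00053; Haaland gives 1/√f = -1.8 log₁₀[5.41e-05+2.88e-05] = 7.346, so f = 0.01853.
ΔP = f(L/D_h)(ρV²/2) = 0.01853·109/0.3772·70.09 = 375.3 Pa.

ΔP ≈ 375 Pa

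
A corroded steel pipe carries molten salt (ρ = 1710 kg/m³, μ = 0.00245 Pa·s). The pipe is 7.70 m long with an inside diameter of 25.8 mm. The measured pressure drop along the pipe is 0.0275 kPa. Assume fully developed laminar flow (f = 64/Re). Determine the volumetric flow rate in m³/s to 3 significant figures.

Q ≈ 1.59×10^-5 m³/s

For laminar flow, f = 64/Re with Re = ρVD/μ, so Darcy-Weisbach reduces to ΔP = 32μLV/D². Solving for V: V = ΔP·D²/(32μL) = 27.5·(0.0258)²/(32·0.00245·7.7) = 0.03032 m/s.
Check: Re = ρVD/μ = 1710·0.03032·0.0258/0.00245 = 546 < 2300, so the laminar assumption holds.
Q = V·A = 0.03032·(π/4·0.0258²) = 1.585e-05 m³/s = 1.59×10^-5 m³/s.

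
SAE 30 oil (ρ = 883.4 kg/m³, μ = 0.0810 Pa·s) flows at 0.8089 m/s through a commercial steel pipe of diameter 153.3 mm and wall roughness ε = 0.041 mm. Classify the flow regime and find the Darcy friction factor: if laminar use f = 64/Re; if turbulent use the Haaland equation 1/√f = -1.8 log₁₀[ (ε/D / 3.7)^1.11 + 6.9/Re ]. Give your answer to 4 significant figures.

f ≈ 0.04732

Re = ρVD/μ = 883.4·0.8089·0.1533/0.081 = 1352.
Re < 2300 → laminar, so f = 64/Re = 0.04732 (roughness is irrelevant in laminar flow).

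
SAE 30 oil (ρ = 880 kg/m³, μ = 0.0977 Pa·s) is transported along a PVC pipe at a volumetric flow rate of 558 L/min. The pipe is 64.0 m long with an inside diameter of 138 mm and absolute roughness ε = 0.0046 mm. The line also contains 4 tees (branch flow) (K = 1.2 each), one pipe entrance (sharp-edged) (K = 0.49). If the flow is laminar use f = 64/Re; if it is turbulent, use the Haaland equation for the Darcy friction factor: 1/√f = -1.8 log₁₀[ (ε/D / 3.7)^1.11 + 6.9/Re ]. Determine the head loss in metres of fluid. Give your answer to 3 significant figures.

h_f ≈ 0.861 m

Q = 558 L/min = 558/60000 = 0.0093 m³/s.
Cross-sectional area A = πD²/4 = π(0.138)²/4 = 0.01496 m²; mean velocity V = Q/A = 0.0093/0.01496 = 0.6218 m/s.
Reynolds number Re = ρVD/μ = 880 · 0.6218 · 0.138 / 0.0977 = 772.9.
Re < 2300 → laminar flow, so f = 64/Re = 64/772.9 = 0.08281 (the turbulent correlation is not needed).
Total minor-loss coefficient ΣK = 4·1.2 + 1·0.49 = 5.29.
ΔP = [f·L/D + ΣK]·(ρV²/2) = [0.08281·64/0.138 + 5.29]·(880·0.6218²/2) = [38.4 + 5.29]·170.1 = 7433 Pa.
Head loss h_f = ΔP/(ρg) = 7433/(880·9.81) = 0.861 m.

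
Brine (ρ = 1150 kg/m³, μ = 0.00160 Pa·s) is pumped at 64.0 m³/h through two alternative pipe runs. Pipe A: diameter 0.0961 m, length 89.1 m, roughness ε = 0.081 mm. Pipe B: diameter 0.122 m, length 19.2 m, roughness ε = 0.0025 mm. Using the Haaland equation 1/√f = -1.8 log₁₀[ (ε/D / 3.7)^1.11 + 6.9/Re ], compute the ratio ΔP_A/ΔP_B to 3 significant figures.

ΔP_A/ΔP_B ≈ 18.6

Pipe A: V = Q/A = 0.01778/0.007253 = 2.451 m/s; Re = 1.693e+05; ε/D = 0.000843; Haaland → f = 0.02048; ΔP_A = f(L/D)(ρV²/2) = 6.56e+04 Pa.
Pipe B: V = Q/A = 0.01778/0.01169 = 1.521 m/s; Re = 1.334e+05; ε/D = 2.05e-05; Haaland → f = 0.0169; ΔP_B = f(L/D)(ρV²/2) = 3536 Pa.
ΔP_A/ΔP_B = 6.56e+04/3536 = 18.6.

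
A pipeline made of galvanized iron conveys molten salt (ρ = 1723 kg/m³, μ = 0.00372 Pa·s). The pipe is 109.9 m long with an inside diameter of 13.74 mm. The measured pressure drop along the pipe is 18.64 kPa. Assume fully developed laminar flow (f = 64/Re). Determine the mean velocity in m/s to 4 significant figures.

V ≈ 0.2690 m/s

For laminar flow, f = 64/Re with Re = ρVD/μ, so Darcy-Weisbach reduces to ΔP = 32μLV/D². Solving for V: V = ΔP·D²/(32μL) = 1.864e+04·(0.01374)²/(32·0.00372·109.9) = 0.269 m/s.
Check: Re = ρVD/μ = 1723·0.269·0.01374/0.00372 = 1712 < 2300, so the laminar assumption holds.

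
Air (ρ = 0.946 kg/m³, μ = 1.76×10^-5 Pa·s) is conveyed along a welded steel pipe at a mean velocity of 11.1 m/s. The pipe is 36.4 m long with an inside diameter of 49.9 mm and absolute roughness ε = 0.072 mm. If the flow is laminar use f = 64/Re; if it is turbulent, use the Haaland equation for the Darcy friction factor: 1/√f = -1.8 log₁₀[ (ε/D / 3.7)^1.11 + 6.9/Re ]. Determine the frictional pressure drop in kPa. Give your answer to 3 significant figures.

Reynolds number Re = ρVD/μ = 0.946 · 11.1 · 0.0499 / 1.76e-05 = 2.977e+04.
Re > 4000 → turbulent. Relative roughness ε/D = 7.2e-05/0.0499 = 0.00144. Haaland: 1/√f = -1.8 log₁₀[(0.00144/3.7)^1.11 + 6.9/2.977e+04] = -1.8 log₁₀[0.000164 + 0.000232] = 6.124, so f = 0.02667.
Darcy-Weisbach: ΔP = f(L/D)(ρV²/2) = 0.02667·(36.4/0.0499)·(0.946·11.1²/2) = 0.02667·729.5·58.28 = 1134 Pa.
ΔP = 1134 Pa = 1.13 kPa.

ΔP ≈ 1.13 kPa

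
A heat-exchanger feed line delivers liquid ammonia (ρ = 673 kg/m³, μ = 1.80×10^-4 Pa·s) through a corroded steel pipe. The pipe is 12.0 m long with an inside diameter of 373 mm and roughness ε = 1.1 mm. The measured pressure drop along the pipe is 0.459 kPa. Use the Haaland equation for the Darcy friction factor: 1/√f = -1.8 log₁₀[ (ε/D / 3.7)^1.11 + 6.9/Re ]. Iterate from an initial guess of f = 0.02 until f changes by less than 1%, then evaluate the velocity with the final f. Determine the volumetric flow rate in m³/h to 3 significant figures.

Rearranging Darcy-Weisbach: V = √(2·ΔP·D/(f·L·ρ)). With ε/D = 0.0011/0.373 = 0.00295, iterate starting from f = 0.02:
  f = 0.02 → V = √(2·459·0.373/(0.02·12·673)) = 1.456 m/s; Re = ρVD/μ = 2.031e+06; f → 0.02615
  f = 0.02615 → V = 1.273 m/s; Re = 1.776e+06; f → 0.02616
Converged (Δf/f < 1%). With the final f = 0.02616: V = √(2·459·0.373/(0.02616·12·673)) = 1.273 m/s.
Q = V·A = 1.273·(π/4·0.373²) = 0.1391 m³/s = 501 m³/h.

Q ≈ 501 m³/h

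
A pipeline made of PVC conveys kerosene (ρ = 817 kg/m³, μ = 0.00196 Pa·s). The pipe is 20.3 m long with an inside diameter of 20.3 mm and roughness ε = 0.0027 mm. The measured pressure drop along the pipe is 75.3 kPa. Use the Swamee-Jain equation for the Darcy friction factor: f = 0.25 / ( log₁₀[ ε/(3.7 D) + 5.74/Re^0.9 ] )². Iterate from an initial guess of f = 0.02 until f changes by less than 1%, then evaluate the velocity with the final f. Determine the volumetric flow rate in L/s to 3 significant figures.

Rearranging Darcy-Weisbach: V = √(2·ΔP·D/(f·L·ρ)). With ε/D = 2.7e-06/0.0203 = 0.000133, iterate starting from f = 0.02:
  f = 0.02 → V = √(2·7.53e+04·0.0203/(0.02·20.3·817)) = 3.036 m/s; Re = ρVD/μ = 2.569e+04; f → 0.02464
  f = 0.02464 → V = 2.735 m/s; Re = 2.314e+04; f → 0.02525
  f = 0.02525 → V = 2.702 m/s; Re = 2.286e+04; f → 0.02532
Converged (Δf/f < 1%). With the final f = 0.02532: V = √(2·7.53e+04·0.0203/(0.02532·20.3·817)) = 2.698 m/s.
Q = V·A = 2.698·(π/4·0.0203²) = 0.0008732 m³/s = 0.873 L/s.

Q ≈ 0.873 L/s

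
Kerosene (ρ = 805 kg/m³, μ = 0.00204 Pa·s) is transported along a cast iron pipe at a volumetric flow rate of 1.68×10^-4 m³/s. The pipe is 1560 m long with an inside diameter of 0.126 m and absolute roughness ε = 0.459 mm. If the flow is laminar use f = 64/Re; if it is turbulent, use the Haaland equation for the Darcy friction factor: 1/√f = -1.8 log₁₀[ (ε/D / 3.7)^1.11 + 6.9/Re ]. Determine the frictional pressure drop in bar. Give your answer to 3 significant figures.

ΔP ≈ 8.64×10^-4 bar

Cross-sectional area A = πD²/4 = π(0.126)²/4 = 0.01247 m²; mean velocity V = Q/A = 0.000168/0.01247 = 0.01347 m/s.
Reynolds number Re = ρVD/μ = 805 · 0.01347 · 0.126 / 0.00204 = 669.9.
Re < 2300 → laminar flow, so f = 64/Re = 64/669.9 = 0.09554 (the turbulent correlation is not needed).
Darcy-Weisbach: ΔP = f(L/D)(ρV²/2) = 0.09554·(1560/0.126)·(805·0.01347²/2) = 0.09554·1.238e+04·0.07307 = 86.43 Pa.
ΔP = 86.43 Pa = 8.64×10^-4 bar.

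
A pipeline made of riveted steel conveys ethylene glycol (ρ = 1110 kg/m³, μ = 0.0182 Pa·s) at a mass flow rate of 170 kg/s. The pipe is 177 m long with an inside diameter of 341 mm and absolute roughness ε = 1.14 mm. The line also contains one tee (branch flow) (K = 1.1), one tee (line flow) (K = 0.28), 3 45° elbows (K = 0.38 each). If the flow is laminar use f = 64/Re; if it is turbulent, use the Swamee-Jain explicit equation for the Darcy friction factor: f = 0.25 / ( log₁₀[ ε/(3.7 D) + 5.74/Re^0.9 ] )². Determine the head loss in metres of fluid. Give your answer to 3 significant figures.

A = πD²/4 = π(0.341)²/4 = 0.09133 m²; mean velocity V = ṁ/(ρA) = 170/(1110 · 0.09133) = 1.677 m/s.
Reynolds number Re = ρVD/μ = 1110 · 1.677 · 0.341 / 0.0182 = 3.488e+04.
Re > 4000 → turbulent. Relative roughness ε/D = 0.00114/0.341 = 0.00334. Swamee-Jain: f = 0.25/(log₁₀[0.00334/3.7 + 5.74/3.488e+04^0.9])² = 0.25/(log₁₀[0.000904 + 0.000468])² = 0.25/(-2.863)² = 0.03051.
Total minor-loss coefficient ΣK = 1·1.1 + 1·0.28 + 3·0.38 = 2.52.
ΔP = [f·L/D + ΣK]·(ρV²/2) = [0.03051·177/0.341 + 2.52]·(1110·1.677²/2) = [15.84 + 2.52]·1561 = 2.865e+04 Pa.
Head loss h_f = ΔP/(ρg) = 2.865e+04/(1110·9.81) = 2.63 m.

h_f ≈ 2.63 m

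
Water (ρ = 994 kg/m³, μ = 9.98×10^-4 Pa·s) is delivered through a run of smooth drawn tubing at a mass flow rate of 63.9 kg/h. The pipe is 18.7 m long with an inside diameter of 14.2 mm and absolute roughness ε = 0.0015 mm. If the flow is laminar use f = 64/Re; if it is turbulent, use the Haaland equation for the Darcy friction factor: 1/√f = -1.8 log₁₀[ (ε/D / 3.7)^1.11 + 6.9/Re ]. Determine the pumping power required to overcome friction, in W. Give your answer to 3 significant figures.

ṁ = 63.9 kg/h = 63.9/3600 = 0.01775 kg/s.
A = πD²/4 = π(0.0142)²/4 = 0.0001584 m²; mean velocity V = ṁ/(ρA) = 0.01775/(994 · 0.0001584) = 0.1128 m/s.
Reynolds number Re = ρVD/μ = 994 · 0.1128 · 0.0142 / 0.000998 = 1595.
Re < 2300 → laminar flow, so f = 64/Re = 64/1595 = 0.04013 (the turbulent correlation is not needed).
Darcy-Weisbach: ΔP = f(L/D)(ρV²/2) = 0.04013·(18.7/0.0142)·(994·0.1128²/2) = 0.04013·1317·6.319 = 334 Pa.
Q = ṁ/ρ = 0.01775/994 = 1.786e-05 m³/s.
Pumping power P = QΔP = 1.786e-05·334 = 0.005964 W = 0.00596 W.

P ≈ 0.00596 W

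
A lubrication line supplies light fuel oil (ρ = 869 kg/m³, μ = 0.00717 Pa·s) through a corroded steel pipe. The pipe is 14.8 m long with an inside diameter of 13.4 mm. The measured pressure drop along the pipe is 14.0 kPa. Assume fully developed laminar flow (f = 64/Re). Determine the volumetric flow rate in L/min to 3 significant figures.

Q ≈ 6.26 L/min

For laminar flow, f = 64/Re with Re = ρVD/μ, so Darcy-Weisbach reduces to ΔP = 32μLV/D². Solving for V: V = ΔP·D²/(32μL) = 1.4e+04·(0.0134)²/(32·0.00717·14.8) = 0.7403 m/s.
Check: Re = ρVD/μ = 869·0.7403·0.0134/0.00717 = 1202 < 2300, so the laminar assumption holds.
Q = V·A = 0.7403·(π/4·0.0134²) = 0.0001044 m³/s = 6.26 L/min.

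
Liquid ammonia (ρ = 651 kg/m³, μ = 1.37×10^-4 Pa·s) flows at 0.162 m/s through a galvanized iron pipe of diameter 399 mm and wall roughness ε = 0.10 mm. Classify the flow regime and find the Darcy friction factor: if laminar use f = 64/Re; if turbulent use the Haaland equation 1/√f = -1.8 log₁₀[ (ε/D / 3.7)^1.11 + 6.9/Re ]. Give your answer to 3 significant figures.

Re = ρVD/μ = 651·0.162·0.399/0.000137 = 3.071e+05.
Re > 4000 → turbulent. ε/D = 0.0001/0.399 = 0.000251; Haaland: 1/√f = -1.8 log₁₀[2.36e-05 + 2.25e-05] = 7.807, so f = 0.01641.

f ≈ 0.0164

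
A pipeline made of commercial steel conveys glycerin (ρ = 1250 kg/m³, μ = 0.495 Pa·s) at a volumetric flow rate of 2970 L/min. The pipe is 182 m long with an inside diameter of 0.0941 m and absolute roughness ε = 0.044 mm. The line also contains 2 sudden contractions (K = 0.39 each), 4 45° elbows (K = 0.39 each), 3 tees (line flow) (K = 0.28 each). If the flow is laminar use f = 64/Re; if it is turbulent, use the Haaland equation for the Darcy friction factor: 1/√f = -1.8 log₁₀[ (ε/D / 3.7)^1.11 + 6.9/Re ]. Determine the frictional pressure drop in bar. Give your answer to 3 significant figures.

Q = 2970 L/min = 2970/60000 = 0.0495 m³/s.
Cross-sectional area A = πD²/4 = π(0.0941)²/4 = 0.006955 m²; mean velocity V = Q/A = 0.0495/0.006955 = 7.118 m/s.
Reynolds number Re = ρVD/μ = 1250 · 7.118 · 0.0941 / 0.495 = 1691.
Re < 2300 → laminar flow, so f = 64/Re = 64/1691 = 0.03784 (the turbulent correlation is not needed).
Total minor-loss coefficient ΣK = 2·0.39 + 4·0.39 + 3·0.28 = 3.18.
ΔP = [f·L/D + ΣK]·(ρV²/2) = [0.03784·182/0.0941 + 3.18]·(1250·7.118²/2) = [73.19 + 3.18]·3.166e+04 = 2.418e+06 Pa.
ΔP = 2.418e+06 Pa = 24.2 bar.

ΔP ≈ 24.2 bar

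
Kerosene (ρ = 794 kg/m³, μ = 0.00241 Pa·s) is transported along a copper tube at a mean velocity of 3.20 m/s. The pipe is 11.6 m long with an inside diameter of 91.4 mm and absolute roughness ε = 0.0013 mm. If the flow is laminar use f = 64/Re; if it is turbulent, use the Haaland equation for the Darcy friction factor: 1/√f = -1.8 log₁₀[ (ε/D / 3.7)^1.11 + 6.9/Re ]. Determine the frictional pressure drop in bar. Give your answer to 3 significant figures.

Reynolds number Re = ρVD/μ = 794 · 3.2 · 0.0914 / 0.00241 = 9.636e+04.
Re > 4000 → turbulent. Relative roughness ε/D = 1.3e-06/0.0914 = 1.42e-05. Haaland: 1/√f = -1.8 log₁₀[(1.42e-05/3.7)^1.11 + 6.9/9.636e+04] = -1.8 log₁₀[9.75e-07 + 7.16e-05] = 7.451, so f = 0.01801.
Darcy-Weisbach: ΔP = f(L/D)(ρV²/2) = 0.01801·(11.6/0.0914)·(794·3.2²/2) = 0.01801·126.9·4065 = 9295 Pa.
ΔP = 9295 Pa = 0.0929 bar.

ΔP ≈ 0.0929 bar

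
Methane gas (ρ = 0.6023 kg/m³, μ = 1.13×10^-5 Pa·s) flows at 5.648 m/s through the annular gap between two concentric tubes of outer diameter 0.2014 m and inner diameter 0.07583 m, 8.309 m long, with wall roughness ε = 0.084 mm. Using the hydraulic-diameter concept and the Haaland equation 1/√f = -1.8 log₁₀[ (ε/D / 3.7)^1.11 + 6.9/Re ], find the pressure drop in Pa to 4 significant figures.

Hydraulic diameter D_h = 4A/P = D_o - D_i = 0.2014 - 0.07583 = 0.1256 m.
Re = ρVD_h/μ = 0.6023·5.648·0.1256/1.13e-05 = 3.78e+04.
ε/D_h = 8.4e-05/0.1256 = 0.000669; Haaland gives 1/√f = -1.8 log₁₀[7.01e-05+0.000183] = 6.476, so f = 0.02385.
ΔP = f(L/D_h)(ρV²/2) = 0.02385·8.309/0.1256·9.607 = 15.16 Pa.

ΔP ≈ 15.16 Pa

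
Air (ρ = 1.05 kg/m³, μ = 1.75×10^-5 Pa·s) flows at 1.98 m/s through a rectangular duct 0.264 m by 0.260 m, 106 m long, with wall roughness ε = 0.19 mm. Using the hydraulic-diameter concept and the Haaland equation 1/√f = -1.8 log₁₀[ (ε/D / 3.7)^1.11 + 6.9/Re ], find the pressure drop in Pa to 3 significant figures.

Hydraulic diameter D_h = 4A/P = 4·(0.264·0.26)/(2·(0.264+0.26)) = 0.2746/1.048 = 0.262 m.
Re = ρVD_h/μ = 1.05·1.98·0.262/1.75e-05 = 3.112e+04.
ε/D_h = 0.00019/0.262 = 0.000725; Haaland gives 1/√f = -1.8 log₁₀[7.66e-05+0.000222] = 6.346, so f = 0.02483.
ΔP = f(L/D_h)(ρV²/2) = 0.02483·106/0.262·2.058 = 20.68 Pa.

ΔP ≈ 20.7 Pa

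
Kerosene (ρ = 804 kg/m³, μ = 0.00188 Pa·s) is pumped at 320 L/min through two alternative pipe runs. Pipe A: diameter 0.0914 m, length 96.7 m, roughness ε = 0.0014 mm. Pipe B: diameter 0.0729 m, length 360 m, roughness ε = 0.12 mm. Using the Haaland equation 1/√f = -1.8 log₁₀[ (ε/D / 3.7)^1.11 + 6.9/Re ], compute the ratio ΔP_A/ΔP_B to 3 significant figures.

ΔP_A/ΔP_B ≈ 0.0765

Pipe A: V = Q/A = 0.005333/0.006561 = 0.8129 m/s; Re = 3.177e+04; ε/D = 1.53e-05; Haaland → f = 0.02303; ΔP_A = f(L/D)(ρV²/2) = 6471 Pa.
Pipe B: V = Q/A = 0.005333/0.004174 = 1.278 m/s; Re = 3.984e+04; ε/D = 0.00165; Haaland → f = 0.02609; ΔP_B = f(L/D)(ρV²/2) = 8.457e+04 Pa.
ΔP_A/ΔP_B = 6471/8.457e+04 = 0.0765.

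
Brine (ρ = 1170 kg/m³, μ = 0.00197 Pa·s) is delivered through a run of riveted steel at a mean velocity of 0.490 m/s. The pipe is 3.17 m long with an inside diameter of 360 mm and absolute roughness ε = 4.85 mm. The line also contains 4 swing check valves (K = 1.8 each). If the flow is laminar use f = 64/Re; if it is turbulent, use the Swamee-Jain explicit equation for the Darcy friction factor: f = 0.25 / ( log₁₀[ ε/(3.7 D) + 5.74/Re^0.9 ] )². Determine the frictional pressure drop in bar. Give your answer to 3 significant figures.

ΔP ≈ 0.0106 bar

Reynolds number Re = ρVD/μ = 1170 · 0.49 · 0.36 / 0.00197 = 1.048e+05.
Re > 4000 → turbulent. Relative roughness ε/D = 0.00485/0.36 = 0.0135. Swamee-Jain: f = 0.25/(log₁₀[0.0135/3.7 + 5.74/1.048e+05^0.9])² = 0.25/(log₁₀[0.00364 + 0.000174])² = 0.25/(-2.418)² = 0.04274.
Total minor-loss coefficient ΣK = 4·1.8 = 7.2.
ΔP = [f·L/D + ΣK]·(ρV²/2) = [0.04274·3.17/0.36 + 7.2]·(1170·0.49²/2) = [0.3764 + 7.2]·140.5 = 1064 Pa.
ΔP = 1064 Pa = 0.0106 bar.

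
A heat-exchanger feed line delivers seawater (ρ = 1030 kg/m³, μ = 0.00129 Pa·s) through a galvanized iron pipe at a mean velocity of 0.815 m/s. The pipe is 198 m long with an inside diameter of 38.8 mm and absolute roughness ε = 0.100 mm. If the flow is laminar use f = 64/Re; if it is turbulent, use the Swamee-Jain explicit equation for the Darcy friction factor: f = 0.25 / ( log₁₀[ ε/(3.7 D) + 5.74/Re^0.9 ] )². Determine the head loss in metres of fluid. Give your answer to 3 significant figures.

Reynolds number Re = ρVD/μ = 1030 · 0.815 · 0.0388 / 0.00129 = 2.525e+04.
Re > 4000 → turbulent. Relative roughness ε/D = 0.0001/0.0388 = 0.00258. Swamee-Jain: f = 0.25/(log₁₀[0.00258/3.7 + 5.74/2.525e+04^0.9])² = 0.25/(log₁₀[0.000697 + 0.000626])² = 0.25/(-2.878)² = 0.03017.
Darcy-Weisbach: ΔP = f(L/D)(ρV²/2) = 0.03017·(198/0.0388)·(1030·0.815²/2) = 0.03017·5103·342.1 = 5.267e+04 Pa.
Head loss h_f = ΔP/(ρg) = 5.267e+04/(1030·9.81) = 5.21 m.

h_f ≈ 5.21 m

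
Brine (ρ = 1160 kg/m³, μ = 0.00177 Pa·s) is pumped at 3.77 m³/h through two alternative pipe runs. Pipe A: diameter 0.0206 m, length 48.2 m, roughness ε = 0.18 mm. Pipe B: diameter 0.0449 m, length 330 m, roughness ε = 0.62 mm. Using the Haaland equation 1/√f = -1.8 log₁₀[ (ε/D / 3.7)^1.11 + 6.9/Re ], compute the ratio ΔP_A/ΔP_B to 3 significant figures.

ΔP_A/ΔP_B ≈ 6.05

Pipe A: V = Q/A = 0.001047/0.0003333 = 3.142 m/s; Re = 4.242e+04; ε/D = 0.00874; Haaland → f = 0.0377; ΔP_A = f(L/D)(ρV²/2) = 5.051e+05 Pa.
Pipe B: V = Q/A = 0.001047/0.001583 = 0.6614 m/s; Re = 1.946e+04; ε/D = 0.0138; Haaland → f = 0.0448; ΔP_B = f(L/D)(ρV²/2) = 8.353e+04 Pa.
ΔP_A/ΔP_B = 5.051e+05/8.353e+04 = 6.05.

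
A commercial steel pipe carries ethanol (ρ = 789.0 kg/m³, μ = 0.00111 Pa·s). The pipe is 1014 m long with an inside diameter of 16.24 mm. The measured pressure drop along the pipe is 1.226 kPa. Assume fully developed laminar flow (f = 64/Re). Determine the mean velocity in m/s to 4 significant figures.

V ≈ 0.008977 m/s

For laminar flow, f = 64/Re with Re = ρVD/μ, so Darcy-Weisbach reduces to ΔP = 32μLV/D². Solving for V: V = ΔP·D²/(32μL) = 1226·(0.01624)²/(32·0.00111·1014) = 0.008977 m/s.
Check: Re = ρVD/μ = 789·0.008977·0.01624/0.00111 = 103.6 < 2300, so the laminar assumption holds.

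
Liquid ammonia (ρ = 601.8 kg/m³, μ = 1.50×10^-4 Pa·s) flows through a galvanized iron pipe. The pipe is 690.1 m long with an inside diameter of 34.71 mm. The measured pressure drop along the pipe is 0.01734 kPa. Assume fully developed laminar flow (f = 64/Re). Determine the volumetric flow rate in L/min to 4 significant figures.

Q ≈ 0.3581 L/min

For laminar flow, f = 64/Re with Re = ρVD/μ, so Darcy-Weisbach reduces to ΔP = 32μLV/D². Solving for V: V = ΔP·D²/(32μL) = 17.34·(0.03471)²/(32·0.00015·690.1) = 0.006307 m/s.
Check: Re = ρVD/μ = 601.8·0.006307·0.03471/0.00015 = 878.3 < 2300, so the laminar assumption holds.
Q = V·A = 0.006307·(π/4·0.03471²) = 5.968e-06 m³/s = 0.3581 L/min.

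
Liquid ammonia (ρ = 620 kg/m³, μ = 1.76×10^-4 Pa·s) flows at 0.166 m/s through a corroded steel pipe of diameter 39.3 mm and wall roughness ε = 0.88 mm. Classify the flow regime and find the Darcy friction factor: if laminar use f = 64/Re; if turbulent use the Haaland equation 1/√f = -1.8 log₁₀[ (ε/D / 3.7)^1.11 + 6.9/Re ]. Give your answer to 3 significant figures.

Re = ρVD/μ = 620·0.166·0.0393/0.000176 = 2.298e+04.
Re > 4000 → turbulent. ε/D = 0.00088/0.0393 = 0.0224; Haaland: 1/√f = -1.8 log₁₀[0.00345 + 0.0003] = 4.367, so f = 0.05245.

f ≈ 0.0524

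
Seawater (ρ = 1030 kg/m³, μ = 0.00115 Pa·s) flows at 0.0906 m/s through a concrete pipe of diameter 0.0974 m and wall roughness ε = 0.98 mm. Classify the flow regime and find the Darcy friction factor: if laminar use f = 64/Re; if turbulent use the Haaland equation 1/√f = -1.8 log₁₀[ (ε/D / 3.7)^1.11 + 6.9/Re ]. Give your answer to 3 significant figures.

Re = ρVD/μ = 1030·0.0906·0.0974/0.00115 = 7904.
Re > 4000 → turbulent. ε/D = 0.00098/0.0974 = 0.0101; Haaland: 1/√f = -1.8 log₁₀[0.00142 + 0.000873] = 4.751, so f = 0.0443.

f ≈ 0.0443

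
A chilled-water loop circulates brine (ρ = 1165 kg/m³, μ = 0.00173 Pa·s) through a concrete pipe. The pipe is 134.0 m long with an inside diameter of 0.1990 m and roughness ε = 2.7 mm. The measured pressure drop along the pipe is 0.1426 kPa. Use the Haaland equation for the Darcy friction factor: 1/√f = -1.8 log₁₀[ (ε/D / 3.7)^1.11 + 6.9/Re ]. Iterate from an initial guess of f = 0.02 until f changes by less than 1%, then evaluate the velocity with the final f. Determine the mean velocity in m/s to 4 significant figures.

Rearranging Darcy-Weisbach: V = √(2·ΔP·D/(f·L·ρ)). With ε/D = 0.0027/0.199 = 0.0136, iterate starting from f = 0.02:
  f = 0.02 → V = √(2·142.6·0.199/(0.02·134·1165)) = 0.1348 m/s; Re = ρVD/μ = 1.807e+04; f → 0.04472
  f = 0.04472 → V = 0.09016 m/s; Re = 1.208e+04; f → 0.04589
  f = 0.04589 → V = 0.08901 m/s; Re = 1.193e+04; f → 0.04593
Converged (Δf/f < 1%). With the final f = 0.04593: V = √(2·142.6·0.199/(0.04593·134·1165)) = 0.08897 m/s.

V ≈ 0.08897 m/s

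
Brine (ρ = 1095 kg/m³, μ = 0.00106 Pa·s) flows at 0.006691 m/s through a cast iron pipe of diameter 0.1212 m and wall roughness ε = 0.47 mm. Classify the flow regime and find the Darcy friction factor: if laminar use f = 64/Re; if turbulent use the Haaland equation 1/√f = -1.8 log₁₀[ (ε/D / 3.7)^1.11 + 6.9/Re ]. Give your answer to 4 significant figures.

Re = ρVD/μ = 1095·0.006691·0.1212/0.00106 = 837.7.
Re < 2300 → laminar, so f = 64/Re = 0.0764 (roughness is irrelevant in laminar flow).

f ≈ 0.07640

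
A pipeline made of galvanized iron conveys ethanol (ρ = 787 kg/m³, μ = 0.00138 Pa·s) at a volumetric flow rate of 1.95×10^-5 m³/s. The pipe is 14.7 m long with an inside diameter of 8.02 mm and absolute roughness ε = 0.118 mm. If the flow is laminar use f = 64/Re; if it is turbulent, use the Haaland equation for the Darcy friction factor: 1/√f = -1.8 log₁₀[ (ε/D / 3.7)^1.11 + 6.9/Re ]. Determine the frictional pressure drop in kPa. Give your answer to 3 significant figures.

Cross-sectional area A = πD²/4 = π(0.00802)²/4 = 5.052e-05 m²; mean velocity V = Q/A = 1.95e-05/5.052e-05 = 0.386 m/s.
Reynolds number Re = ρVD/μ = 787 · 0.386 · 0.00802 / 0.00138 = 1765.
Re < 2300 → laminar flow, so f = 64/Re = 64/1765 = 0.03625 (the turbulent correlation is not needed).
Darcy-Weisbach: ΔP = f(L/D)(ρV²/2) = 0.03625·(14.7/0.00802)·(787·0.386²/2) = 0.03625·1833·58.63 = 3896 Pa.
ΔP = 3896 Pa = 3.90 kPa.

ΔP ≈ 3.90 kPa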